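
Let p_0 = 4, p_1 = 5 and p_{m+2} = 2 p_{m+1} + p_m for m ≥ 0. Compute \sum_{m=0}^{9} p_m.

11193

p_2 = 2·5 + 4 = 14
p_3 = 2·14 + 5 = 33
p_4 = 2·33 + 14 = 80
p_5 = 2·80 + 33 = 193
p_6 = 2·193 + 80 = 466
p_7 = 2·466 + 193 = 1125
p_8 = 2·1125 + 466 = 2716
p_9 = 2·2716 + 1125 = 6557
Sum = 4 + 5 + 14 + 33 + 80 + 193 + 466 + 1125 + 2716 + 6557 = 11193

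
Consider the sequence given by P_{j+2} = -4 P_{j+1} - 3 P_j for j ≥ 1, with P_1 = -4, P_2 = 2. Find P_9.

P_3 = -4(2) - 3(-4) = 4
P_4 = -4(4) - 3(2) = -22
P_5 = -4(-22) - 3(4) = 76
P_6 = -4(76) - 3(-22) = -238
P_7 = -4(-238) - 3(76) = 724
P_8 = -4(724) - 3(-238) = -2182
P_9 = -4(-2182) - 3(724) = 6556

6556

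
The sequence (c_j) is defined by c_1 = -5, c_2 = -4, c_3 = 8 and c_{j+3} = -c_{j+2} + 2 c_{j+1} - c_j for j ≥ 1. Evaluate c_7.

134

c_4 = -8 + 2·(-4) - (-5) = -11
c_5 = -(-11) + 2·8 - (-4) = 31
c_6 = -31 + 2·(-11) - 8 = -61
c_7 = -(-61) + 2·31 - (-11) = 134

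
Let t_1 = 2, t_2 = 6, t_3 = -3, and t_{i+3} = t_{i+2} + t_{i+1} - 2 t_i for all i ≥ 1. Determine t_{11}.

t_4 = (-3) + 6 - 2*2 = -1
t_5 = (-1) + (-3) - 2*6 = -16
t_6 = (-16) + (-1) - 2*(-3) = -11
t_7 = (-11) + (-16) - 2*(-1) = -25
t_8 = (-25) + (-11) - 2*(-16) = -4
t_9 = (-4) + (-25) - 2*(-11) = -7
t_{10} = (-7) + (-4) - 2*(-25) = 39
t_{11} = 39 + (-7) - 2*(-4) = 40

40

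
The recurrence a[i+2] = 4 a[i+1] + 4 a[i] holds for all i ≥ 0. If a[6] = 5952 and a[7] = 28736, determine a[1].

Rearranging, a[i-2] = (a[i] - 4 a[i-1]) / 4.
a[5] = (28736 - 4*5952) / 4 = 4928/4 = 1232
a[4] = (5952 - 4*1232) / 4 = 1024/4 = 256
a[3] = (1232 - 4*256) / 4 = 208/4 = 52
a[2] = (256 - 4*52) / 4 = 48/4 = 12
a[1] = (52 - 4*12) / 4 = 4/4 = 1

1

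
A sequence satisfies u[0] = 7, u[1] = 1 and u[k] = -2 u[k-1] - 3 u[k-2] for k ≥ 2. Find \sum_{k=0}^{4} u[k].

u[2] = -2·1 - 3·7 = -23
u[3] = -2·(-23) - 3·1 = 43
u[4] = -2·43 - 3·(-23) = -17
Sum = 7 + 1 + (-23) + 43 + (-17) = 11

11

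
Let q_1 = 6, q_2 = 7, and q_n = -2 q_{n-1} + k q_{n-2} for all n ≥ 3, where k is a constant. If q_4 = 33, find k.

q_3 = -14 + 6k
q_4 = 28 - 5k
So 28 - 5k = 33, giving k = -1.

-1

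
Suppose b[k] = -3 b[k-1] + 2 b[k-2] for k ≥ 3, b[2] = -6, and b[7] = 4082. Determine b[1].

4

Let b[1] = x.
b[3] = 18 + 2x
b[4] = -66 - 6x
b[5] = 234 + 22x
b[6] = -834 - 78x
b[7] = 2970 + 278x
So 2970 + 278x = 4082, giving x = 4.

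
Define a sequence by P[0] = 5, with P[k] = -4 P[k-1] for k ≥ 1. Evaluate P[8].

327680

P[1] = -4·5 = -20
P[2] = -4·(-20) = 80
P[3] = -4·80 = -320
P[4] = -4·(-320) = 1280
P[5] = -4·1280 = -5120
P[6] = -4·(-5120) = 20480
P[7] = -4·20480 = -81920
P[8] = -4·(-81920) = 327680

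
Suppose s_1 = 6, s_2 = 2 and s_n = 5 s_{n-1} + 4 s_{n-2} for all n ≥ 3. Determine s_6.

s_3 = 5·2 + 4·6 = 34
s_4 = 5·34 + 4·2 = 178
s_5 = 5·178 + 4·34 = 1026
s_6 = 5·1026 + 4·178 = 5842

5842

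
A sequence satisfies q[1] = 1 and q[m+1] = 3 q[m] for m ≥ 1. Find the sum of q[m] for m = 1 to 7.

1093

q[2] = 3·1 = 3
q[3] = 3·3 = 9
q[4] = 3·9 = 27
q[5] = 3·27 = 81
q[6] = 3·81 = 243
q[7] = 3·243 = 729
Sum = 1 + 3 + 9 + 27 + 81 + 243 + 729 = 1093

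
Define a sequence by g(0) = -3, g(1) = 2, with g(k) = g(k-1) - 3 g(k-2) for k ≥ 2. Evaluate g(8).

g(2) = 2 - 3*(-3) = 11
g(3) = 11 - 3*2 = 5
g(4) = 5 - 3*11 = -28
g(5) = (-28) - 3*5 = -43
g(6) = (-43) - 3*(-28) = 41
g(7) = 41 - 3*(-43) = 170
g(8) = 170 - 3*41 = 47

47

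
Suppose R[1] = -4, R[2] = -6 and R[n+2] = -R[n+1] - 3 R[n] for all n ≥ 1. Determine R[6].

54

R[3] = -(-6) - 3·(-4) = 18
R[4] = -18 - 3·(-6) = 0
R[5] = -0 - 3·18 = -54
R[6] = -(-54) - 3·0 = 54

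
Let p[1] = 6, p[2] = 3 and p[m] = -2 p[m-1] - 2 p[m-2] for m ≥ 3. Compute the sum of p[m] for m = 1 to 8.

-63

p[3] = -2*3 - 2*6 = -18
p[4] = -2*(-18) - 2*3 = 30
p[5] = -2*30 - 2*(-18) = -24
p[6] = -2*(-24) - 2*30 = -12
p[7] = -2*(-12) - 2*(-24) = 72
p[8] = -2*72 - 2*(-12) = -120
Sum = 6 + 3 + (-18) + 30 + (-24) + (-12) + 72 + (-120) = -63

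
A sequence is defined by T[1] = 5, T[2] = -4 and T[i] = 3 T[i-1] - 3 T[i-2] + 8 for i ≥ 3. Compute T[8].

332

T[3] = 3*(-4) - 3*5 + 8 = -19
T[4] = 3*(-19) - 3*(-4) + 8 = -37
T[5] = 3*(-37) - 3*(-19) + 8 = -46
T[6] = 3*(-46) - 3*(-37) + 8 = -19
T[7] = 3*(-19) - 3*(-46) + 8 = 89
T[8] = 3*89 - 3*(-19) + 8 = 332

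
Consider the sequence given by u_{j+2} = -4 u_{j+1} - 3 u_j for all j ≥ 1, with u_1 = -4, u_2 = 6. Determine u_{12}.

177150

u_3 = -4·6 - 3·(-4) = -12
u_4 = -4·(-12) - 3·6 = 30
u_5 = -4·30 - 3·(-12) = -84
u_6 = -4·(-84) - 3·30 = 246
u_7 = -4·246 - 3·(-84) = -732
u_8 = -4·(-732) - 3·246 = 2190
u_9 = -4·2190 - 3·(-732) = -6564
u_{10} = -4·(-6564) - 3·2190 = 19686
u_{11} = -4·19686 - 3·(-6564) = -59052
u_{12} = -4·(-59052) - 3·19686 = 177150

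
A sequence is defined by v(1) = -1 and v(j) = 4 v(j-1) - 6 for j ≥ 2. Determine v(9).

-196606

v(2) = 4(-1) - 6 = -10
v(3) = 4(-10) - 6 = -46
v(4) = 4(-46) - 6 = -190
v(5) = 4(-190) - 6 = -766
v(6) = 4(-766) - 6 = -3070
v(7) = 4(-3070) - 6 = -12286
v(8) = 4(-12286) - 6 = -49150
v(9) = 4(-49150) - 6 = -196606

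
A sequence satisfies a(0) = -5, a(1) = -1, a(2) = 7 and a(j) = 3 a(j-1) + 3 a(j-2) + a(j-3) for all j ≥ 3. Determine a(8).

12715

a(3) = 3(7) + 3(-1) + (-5) = 13
a(4) = 3(13) + 3(7) + (-1) = 59
a(5) = 3(59) + 3(13) + 7 = 223
a(6) = 3(223) + 3(59) + 13 = 859
a(7) = 3(859) + 3(223) + 59 = 3305
a(8) = 3(3305) + 3(859) + 223 = 12715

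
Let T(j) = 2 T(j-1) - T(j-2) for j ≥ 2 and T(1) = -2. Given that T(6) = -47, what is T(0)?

7

Let T(0) = v.
T(2) = -4 - v
T(3) = -6 - 2v
T(4) = -8 - 3v
T(5) = -10 - 4v
T(6) = -12 - 5v
So -12 - 5v = -47, giving v = 7.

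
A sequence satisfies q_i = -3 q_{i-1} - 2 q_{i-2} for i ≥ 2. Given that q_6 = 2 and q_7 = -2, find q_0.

Rearranging, q_{i-2} = (q_i + 3 q_{i-1}) / -2.
q_5 = (-2 + 3·2) / -2 = 4/-2 = -2
q_4 = (2 + 3·(-2)) / -2 = -4/-2 = 2
q_3 = (-2 + 3·2) / -2 = 4/-2 = -2
q_2 = (2 + 3·(-2)) / -2 = -4/-2 = 2
q_1 = (-2 + 3·2) / -2 = 4/-2 = -2
q_0 = (2 + 3·(-2)) / -2 = -4/-2 = 2

2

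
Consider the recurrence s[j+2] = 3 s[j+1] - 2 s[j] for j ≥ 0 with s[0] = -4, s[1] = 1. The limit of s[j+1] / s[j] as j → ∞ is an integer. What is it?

2

The characteristic equation is r^2 - 3r + 2 = 0, which factors as (r - 2)(r - 1) = 0.
So the roots are 2 and 1. Since |2| > |1| and the coefficient of 2^j is non-zero, the ratio tends to 2.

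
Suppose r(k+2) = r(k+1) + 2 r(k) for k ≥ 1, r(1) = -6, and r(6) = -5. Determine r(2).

Let r(2) = z.
r(3) = -12 + z
r(4) = -12 + 3z
r(5) = -36 + 5z
r(6) = -60 + 11z
So -60 + 11z = -5, giving z = 5.

5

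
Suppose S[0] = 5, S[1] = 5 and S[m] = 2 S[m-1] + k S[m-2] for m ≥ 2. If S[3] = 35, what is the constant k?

S[2] = 10 + 5k
S[3] = 20 + 15k
So 20 + 15k = 35, giving k = 1.

1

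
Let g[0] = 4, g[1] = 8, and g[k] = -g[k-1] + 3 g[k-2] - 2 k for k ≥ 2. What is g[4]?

g[2] = -8 + 3·4 - 4 = 0
g[3] = -0 + 3·8 - 6 = 18
g[4] = -18 + 3·0 - 8 = -26

-26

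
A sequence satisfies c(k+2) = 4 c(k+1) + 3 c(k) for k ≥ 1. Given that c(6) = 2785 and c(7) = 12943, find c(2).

Rearranging, c(k-2) = (c(k) - 4 c(k-1)) / 3.
c(5) = (12943 - 4(2785)) / 3 = 1803/3 = 601
c(4) = (2785 - 4(601)) / 3 = 381/3 = 127
c(3) = (601 - 4(127)) / 3 = 93/3 = 31
c(2) = (127 - 4(31)) / 3 = 3/3 = 1

1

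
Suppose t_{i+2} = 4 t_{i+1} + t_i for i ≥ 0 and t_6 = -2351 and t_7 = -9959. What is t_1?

-3

Rearranging, t_{i-2} = t_i - 4 t_{i-1}.
t_5 = -9959 - 4(-2351) = -555
t_4 = -2351 - 4(-555) = -131
t_3 = -555 - 4(-131) = -31
t_2 = -131 - 4(-31) = -7
t_1 = -31 - 4(-7) = -3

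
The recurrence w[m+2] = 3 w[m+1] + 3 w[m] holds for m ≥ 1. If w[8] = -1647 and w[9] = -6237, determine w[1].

Rearranging, w[m-2] = (w[m] - 3 w[m-1]) / 3.
w[7] = (-6237 - 3·(-1647)) / 3 = -1296/3 = -432
w[6] = (-1647 - 3·(-432)) / 3 = -351/3 = -117
w[5] = (-432 - 3·(-117)) / 3 = -81/3 = -27
w[4] = (-117 - 3·(-27)) / 3 = -36/3 = -12
w[3] = (-27 - 3·(-12)) / 3 = 9/3 = 3
w[2] = (-12 - 3·3) / 3 = -21/3 = -7
w[1] = (3 - 3·(-7)) / 3 = 24/3 = 8

8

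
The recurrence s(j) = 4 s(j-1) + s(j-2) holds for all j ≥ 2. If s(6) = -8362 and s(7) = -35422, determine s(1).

Rearranging, s(j-2) = s(j) - 4 s(j-1).
s(5) = -35422 - 4*(-8362) = -1974
s(4) = -8362 - 4*(-1974) = -466
s(3) = -1974 - 4*(-466) = -110
s(2) = -466 - 4*(-110) = -26
s(1) = -110 - 4*(-26) = -6

-6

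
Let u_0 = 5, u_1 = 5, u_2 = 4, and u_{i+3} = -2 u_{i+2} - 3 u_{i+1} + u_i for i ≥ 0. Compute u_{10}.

u_3 = -2(4) - 3(5) + 5 = -18
u_4 = -2(-18) - 3(4) + 5 = 29
u_5 = -2(29) - 3(-18) + 4 = 0
u_6 = -2(0) - 3(29) + (-18) = -105
u_7 = -2(-105) - 3(0) + 29 = 239
u_8 = -2(239) - 3(-105) + 0 = -163
u_9 = -2(-163) - 3(239) + (-105) = -496
u_{10} = -2(-496) - 3(-163) + 239 = 1720

1720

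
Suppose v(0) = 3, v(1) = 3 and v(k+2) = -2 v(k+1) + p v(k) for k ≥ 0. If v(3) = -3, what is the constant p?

5

v(2) = -6 + 3p
v(3) = 12 - 3p
So 12 - 3p = -3, giving p = 5.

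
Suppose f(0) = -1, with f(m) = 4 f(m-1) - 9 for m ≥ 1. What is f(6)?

f(1) = 4*(-1) - 9 = -13
f(2) = 4*(-13) - 9 = -61
f(3) = 4*(-61) - 9 = -253
f(4) = 4*(-253) - 9 = -1021
f(5) = 4*(-1021) - 9 = -4093
f(6) = 4*(-4093) - 9 = -16381

-16381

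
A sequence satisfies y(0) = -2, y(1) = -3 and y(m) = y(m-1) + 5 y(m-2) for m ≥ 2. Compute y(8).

y(2) = (-3) + 5·(-2) = -13
y(3) = (-13) + 5·(-3) = -28
y(4) = (-28) + 5·(-13) = -93
y(5) = (-93) + 5·(-28) = -233
y(6) = (-233) + 5·(-93) = -698
y(7) = (-698) + 5·(-233) = -1863
y(8) = (-1863) + 5·(-698) = -5353

-5353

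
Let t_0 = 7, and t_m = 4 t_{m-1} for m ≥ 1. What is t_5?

7168

t_1 = 4(7) = 28
t_2 = 4(28) = 112
t_3 = 4(112) = 448
t_4 = 4(448) = 1792
t_5 = 4(1792) = 7168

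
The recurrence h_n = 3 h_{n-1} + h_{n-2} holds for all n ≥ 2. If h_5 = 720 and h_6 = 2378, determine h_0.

Rearranging, h_{n-2} = h_n - 3 h_{n-1}.
h_4 = 2378 - 3(720) = 218
h_3 = 720 - 3(218) = 66
h_2 = 218 - 3(66) = 20
h_1 = 66 - 3(20) = 6
h_0 = 20 - 3(6) = 2

2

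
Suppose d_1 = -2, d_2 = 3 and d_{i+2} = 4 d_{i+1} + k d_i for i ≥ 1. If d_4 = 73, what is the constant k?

-5

d_3 = 12 - 2k
d_4 = 48 - 5k
So 48 - 5k = 73, giving k = -5.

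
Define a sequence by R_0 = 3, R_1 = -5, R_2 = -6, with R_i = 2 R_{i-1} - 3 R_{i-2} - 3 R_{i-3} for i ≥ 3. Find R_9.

R_3 = 2(-6) - 3(-5) - 3(3) = -6
R_4 = 2(-6) - 3(-6) - 3(-5) = 21
R_5 = 2(21) - 3(-6) - 3(-6) = 78
R_6 = 2(78) - 3(21) - 3(-6) = 111
R_7 = 2(111) - 3(78) - 3(21) = -75
R_8 = 2(-75) - 3(111) - 3(78) = -717
R_9 = 2(-717) - 3(-75) - 3(111) = -1542

-1542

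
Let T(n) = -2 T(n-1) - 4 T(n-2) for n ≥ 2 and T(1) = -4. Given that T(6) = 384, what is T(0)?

6

Let T(0) = z.
T(2) = 8 - 4z
T(3) = 8z
T(4) = -32
T(5) = 64 - 32z
T(6) = 64z
So 64z = 384, giving z = 6.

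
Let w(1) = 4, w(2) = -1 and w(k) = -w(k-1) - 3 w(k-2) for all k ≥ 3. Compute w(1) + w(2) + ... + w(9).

-44

w(3) = -(-1) - 3·4 = -11
w(4) = -(-11) - 3·(-1) = 14
w(5) = -14 - 3·(-11) = 19
w(6) = -19 - 3·14 = -61
w(7) = -(-61) - 3·19 = 4
w(8) = -4 - 3·(-61) = 179
w(9) = -179 - 3·4 = -191
Sum = 4 + (-1) + (-11) + 14 + 19 + (-61) + 4 + 179 + (-191) = -44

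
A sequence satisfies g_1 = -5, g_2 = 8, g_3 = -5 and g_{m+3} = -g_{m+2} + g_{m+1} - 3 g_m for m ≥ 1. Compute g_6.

100

g_4 = -(-5) + 8 - 3·(-5) = 28
g_5 = -28 + (-5) - 3·8 = -57
g_6 = -(-57) + 28 - 3·(-5) = 100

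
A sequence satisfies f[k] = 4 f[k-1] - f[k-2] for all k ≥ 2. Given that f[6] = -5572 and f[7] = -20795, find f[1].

-5

Rearranging, f[k-2] = -(f[k] - 4 f[k-1]).
f[5] = -(-20795 - 4(-5572)) = -1493
f[4] = -(-5572 - 4(-1493)) = -400
f[3] = -(-1493 - 4(-400)) = -107
f[2] = -(-400 - 4(-107)) = -28
f[1] = -(-107 - 4(-28)) = -5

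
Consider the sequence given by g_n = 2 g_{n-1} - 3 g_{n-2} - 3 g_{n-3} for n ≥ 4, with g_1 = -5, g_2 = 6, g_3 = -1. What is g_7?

g_4 = 2·(-1) - 3·6 - 3·(-5) = -5
g_5 = 2·(-5) - 3·(-1) - 3·6 = -25
g_6 = 2·(-25) - 3·(-5) - 3·(-1) = -32
g_7 = 2·(-32) - 3·(-25) - 3·(-5) = 26

26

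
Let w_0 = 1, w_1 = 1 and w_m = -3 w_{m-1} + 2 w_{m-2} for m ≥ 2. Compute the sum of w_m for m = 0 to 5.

50

w_2 = -3(1) + 2(1) = -1
w_3 = -3(-1) + 2(1) = 5
w_4 = -3(5) + 2(-1) = -17
w_5 = -3(-17) + 2(5) = 61
Sum = 1 + 1 + (-1) + 5 + (-17) + 61 = 50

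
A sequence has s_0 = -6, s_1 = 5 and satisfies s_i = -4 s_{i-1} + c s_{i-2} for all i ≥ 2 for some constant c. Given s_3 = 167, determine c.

3

s_2 = -20 - 6c
s_3 = 80 + 29c
So 80 + 29c = 167, giving c = 3.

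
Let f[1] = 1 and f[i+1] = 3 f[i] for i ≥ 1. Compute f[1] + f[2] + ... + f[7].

f[2] = 3(1) = 3
f[3] = 3(3) = 9
f[4] = 3(9) = 27
f[5] = 3(27) = 81
f[6] = 3(81) = 243
f[7] = 3(243) = 729
Sum = 1 + 3 + 9 + 27 + 81 + 243 + 729 = 1093

1093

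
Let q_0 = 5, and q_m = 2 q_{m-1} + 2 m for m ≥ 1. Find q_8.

q_1 = 2·5 + 2 = 12
q_2 = 2·12 + 4 = 28
q_3 = 2·28 + 6 = 62
q_4 = 2·62 + 8 = 132
q_5 = 2·132 + 10 = 274
q_6 = 2·274 + 12 = 560
q_7 = 2·560 + 14 = 1134
q_8 = 2·1134 + 16 = 2284

2284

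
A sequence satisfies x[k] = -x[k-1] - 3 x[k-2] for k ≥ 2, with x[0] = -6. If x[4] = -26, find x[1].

2

Let x[1] = z.
x[2] = 18 - z
x[3] = -18 - 2z
x[4] = -36 + 5z
So -36 + 5z = -26, giving z = 2.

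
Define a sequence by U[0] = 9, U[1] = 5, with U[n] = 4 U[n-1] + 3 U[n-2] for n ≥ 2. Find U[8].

U[2] = 4(5) + 3(9) = 47
U[3] = 4(47) + 3(5) = 203
U[4] = 4(203) + 3(47) = 953
U[5] = 4(953) + 3(203) = 4421
U[6] = 4(4421) + 3(953) = 20543
U[7] = 4(20543) + 3(4421) = 95435
U[8] = 4(95435) + 3(20543) = 443369

443369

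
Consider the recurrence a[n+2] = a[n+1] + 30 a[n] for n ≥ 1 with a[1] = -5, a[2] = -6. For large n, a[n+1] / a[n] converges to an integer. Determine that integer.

6

The characteristic equation is r^2 - r - 30 = 0, which factors as (r - 6)(r + 5) = 0.
So the roots are 6 and -5. Since |6| > |-5| and the coefficient of 6^n is non-zero, the ratio tends to 6.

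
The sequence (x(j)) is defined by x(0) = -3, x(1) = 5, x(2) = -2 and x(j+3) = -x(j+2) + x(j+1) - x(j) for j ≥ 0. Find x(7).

x(3) = -(-2) + 5 - (-3) = 10
x(4) = -10 + (-2) - 5 = -17
x(5) = -(-17) + 10 - (-2) = 29
x(6) = -29 + (-17) - 10 = -56
x(7) = -(-56) + 29 - (-17) = 102

102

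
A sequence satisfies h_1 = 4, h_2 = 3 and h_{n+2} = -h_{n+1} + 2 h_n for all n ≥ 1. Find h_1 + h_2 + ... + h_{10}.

h_3 = -3 + 2(4) = 5
h_4 = -5 + 2(3) = 1
h_5 = -1 + 2(5) = 9
h_6 = -9 + 2(1) = -7
h_7 = -(-7) + 2(9) = 25
h_8 = -25 + 2(-7) = -39
h_9 = -(-39) + 2(25) = 89
h_{10} = -89 + 2(-39) = -167
Sum = 4 + 3 + 5 + 1 + 9 + (-7) + 25 + (-39) + 89 + (-167) = -77

-77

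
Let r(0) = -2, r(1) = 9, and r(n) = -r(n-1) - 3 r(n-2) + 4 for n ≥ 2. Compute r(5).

51

r(2) = -9 - 3(-2) + 4 = 1
r(3) = -1 - 3(9) + 4 = -24
r(4) = -(-24) - 3(1) + 4 = 25
r(5) = -25 - 3(-24) + 4 = 51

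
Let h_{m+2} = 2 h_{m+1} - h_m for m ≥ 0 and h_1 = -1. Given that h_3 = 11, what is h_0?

Let h_0 = y.
h_2 = -2 - y
h_3 = -3 - 2y
So -3 - 2y = 11, giving y = -7.

-7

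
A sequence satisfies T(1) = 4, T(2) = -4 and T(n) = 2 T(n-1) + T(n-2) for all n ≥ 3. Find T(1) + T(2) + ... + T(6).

-112

T(3) = 2·(-4) + 4 = -4
T(4) = 2·(-4) + (-4) = -12
T(5) = 2·(-12) + (-4) = -28
T(6) = 2·(-28) + (-12) = -68
Sum = 4 + (-4) + (-4) + (-12) + (-28) + (-68) = -112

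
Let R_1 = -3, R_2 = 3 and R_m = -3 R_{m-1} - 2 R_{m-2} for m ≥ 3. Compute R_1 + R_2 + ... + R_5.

-3

R_3 = -3*3 - 2*(-3) = -3
R_4 = -3*(-3) - 2*3 = 3
R_5 = -3*3 - 2*(-3) = -3
Sum = (-3) + 3 + (-3) + 3 + (-3) = -3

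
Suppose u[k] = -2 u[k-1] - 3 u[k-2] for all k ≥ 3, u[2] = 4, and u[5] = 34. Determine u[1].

Let u[1] = x.
u[3] = -8 - 3x
u[4] = 4 + 6x
u[5] = 16 - 3x
So 16 - 3x = 34, giving x = -6.

-6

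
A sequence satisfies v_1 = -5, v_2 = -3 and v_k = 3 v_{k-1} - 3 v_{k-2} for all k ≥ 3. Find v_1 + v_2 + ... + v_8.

412

v_3 = 3*(-3) - 3*(-5) = 6
v_4 = 3*6 - 3*(-3) = 27
v_5 = 3*27 - 3*6 = 63
v_6 = 3*63 - 3*27 = 108
v_7 = 3*108 - 3*63 = 135
v_8 = 3*135 - 3*108 = 81
Sum = (-5) + (-3) + 6 + 27 + 63 + 108 + 135 + 81 = 412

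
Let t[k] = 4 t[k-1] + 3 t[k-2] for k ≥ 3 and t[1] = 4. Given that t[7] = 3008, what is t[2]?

Let t[2] = y.
t[3] = 12 + 4y
t[4] = 48 + 19y
t[5] = 228 + 88y
t[6] = 1056 + 409y
t[7] = 4908 + 1900y
So 4908 + 1900y = 3008, giving y = -1.

-1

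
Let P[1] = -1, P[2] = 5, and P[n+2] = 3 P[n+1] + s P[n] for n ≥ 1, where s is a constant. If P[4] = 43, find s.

P[3] = 15 - s
P[4] = 45 + 2s
So 45 + 2s = 43, giving s = -1.

-1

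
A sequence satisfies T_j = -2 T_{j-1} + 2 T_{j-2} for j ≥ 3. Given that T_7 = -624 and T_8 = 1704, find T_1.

-3

Rearranging, T_{j-2} = (T_j + 2 T_{j-1}) / 2.
T_6 = (1704 + 2·(-624)) / 2 = 456/2 = 228
T_5 = (-624 + 2·228) / 2 = -168/2 = -84
T_4 = (228 + 2·(-84)) / 2 = 60/2 = 30
T_3 = (-84 + 2·30) / 2 = -24/2 = -12
T_2 = (30 + 2·(-12)) / 2 = 6/2 = 3
T_1 = (-12 + 2·3) / 2 = -6/2 = -3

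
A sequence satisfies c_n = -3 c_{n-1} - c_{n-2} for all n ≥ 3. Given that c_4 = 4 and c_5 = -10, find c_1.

Rearranging, c_{n-2} = -(c_n + 3 c_{n-1}).
c_3 = -(-10 + 3(4)) = -2
c_2 = -(4 + 3(-2)) = 2
c_1 = -(-2 + 3(2)) = -4

-4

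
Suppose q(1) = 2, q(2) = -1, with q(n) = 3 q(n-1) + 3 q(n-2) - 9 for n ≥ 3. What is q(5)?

-117

q(3) = 3*(-1) + 3*2 - 9 = -6
q(4) = 3*(-6) + 3*(-1) - 9 = -30
q(5) = 3*(-30) + 3*(-6) - 9 = -117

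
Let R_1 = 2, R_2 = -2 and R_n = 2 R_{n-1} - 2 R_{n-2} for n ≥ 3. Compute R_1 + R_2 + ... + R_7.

12

R_3 = 2(-2) - 2(2) = -8
R_4 = 2(-8) - 2(-2) = -12
R_5 = 2(-12) - 2(-8) = -8
R_6 = 2(-8) - 2(-12) = 8
R_7 = 2(8) - 2(-8) = 32
Sum = 2 + (-2) + (-8) + (-12) + (-8) + 8 + 32 = 12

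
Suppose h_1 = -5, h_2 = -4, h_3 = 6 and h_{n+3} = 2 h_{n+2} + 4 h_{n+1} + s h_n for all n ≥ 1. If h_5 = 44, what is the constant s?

h_4 = -4 - 5s
h_5 = 16 - 14s
So 16 - 14s = 44, giving s = -2.

-2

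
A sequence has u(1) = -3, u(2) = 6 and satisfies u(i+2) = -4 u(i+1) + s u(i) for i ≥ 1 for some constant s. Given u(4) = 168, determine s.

4

u(3) = -24 - 3s
u(4) = 96 + 18s
So 96 + 18s = 168, giving s = 4.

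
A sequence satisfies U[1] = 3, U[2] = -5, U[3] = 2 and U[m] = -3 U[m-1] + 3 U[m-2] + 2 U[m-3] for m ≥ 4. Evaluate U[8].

U[4] = -3(2) + 3(-5) + 2(3) = -15
U[5] = -3(-15) + 3(2) + 2(-5) = 41
U[6] = -3(41) + 3(-15) + 2(2) = -164
U[7] = -3(-164) + 3(41) + 2(-15) = 585
U[8] = -3(585) + 3(-164) + 2(41) = -2165

-2165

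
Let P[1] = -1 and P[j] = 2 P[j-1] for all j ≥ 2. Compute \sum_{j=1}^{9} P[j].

-511

P[2] = 2*(-1) = -2
P[3] = 2*(-2) = -4
P[4] = 2*(-4) = -8
P[5] = 2*(-8) = -16
P[6] = 2*(-16) = -32
P[7] = 2*(-32) = -64
P[8] = 2*(-64) = -128
P[9] = 2*(-128) = -256
Sum = (-1) + (-2) + (-4) + (-8) + (-16) + (-32) + (-64) + (-128) + (-256) = -511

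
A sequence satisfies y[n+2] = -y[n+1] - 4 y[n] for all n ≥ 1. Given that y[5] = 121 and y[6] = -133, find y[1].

Rearranging, y[n-2] = (y[n] + y[n-1]) / -4.
y[4] = (-133 + 121) / -4 = -12/-4 = 3
y[3] = (121 + 3) / -4 = 124/-4 = -31
y[2] = (3 + (-31)) / -4 = -28/-4 = 7
y[1] = (-31 + 7) / -4 = -24/-4 = 6

6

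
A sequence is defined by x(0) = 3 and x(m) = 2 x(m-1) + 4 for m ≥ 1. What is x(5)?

220

x(1) = 2(3) + 4 = 10
x(2) = 2(10) + 4 = 24
x(3) = 2(24) + 4 = 52
x(4) = 2(52) + 4 = 108
x(5) = 2(108) + 4 = 220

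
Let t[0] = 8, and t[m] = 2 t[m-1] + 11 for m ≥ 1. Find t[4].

t[1] = 2(8) + 11 = 27
t[2] = 2(27) + 11 = 65
t[3] = 2(65) + 11 = 141
t[4] = 2(141) + 11 = 293

293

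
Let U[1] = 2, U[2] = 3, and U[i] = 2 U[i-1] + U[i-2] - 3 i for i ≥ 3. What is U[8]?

-667

U[3] = 2*3 + 2 - 9 = -1
U[4] = 2*(-1) + 3 - 12 = -11
U[5] = 2*(-11) + (-1) - 15 = -38
U[6] = 2*(-38) + (-11) - 18 = -105
U[7] = 2*(-105) + (-38) - 21 = -269
U[8] = 2*(-269) + (-105) - 24 = -667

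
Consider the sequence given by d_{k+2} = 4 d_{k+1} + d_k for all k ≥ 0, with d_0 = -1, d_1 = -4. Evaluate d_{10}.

-1762289

d_2 = 4·(-4) + (-1) = -17
d_3 = 4·(-17) + (-4) = -72
d_4 = 4·(-72) + (-17) = -305
d_5 = 4·(-305) + (-72) = -1292
d_6 = 4·(-1292) + (-305) = -5473
d_7 = 4·(-5473) + (-1292) = -23184
d_8 = 4·(-23184) + (-5473) = -98209
d_9 = 4·(-98209) + (-23184) = -416020
d_{10} = 4·(-416020) + (-98209) = -1762289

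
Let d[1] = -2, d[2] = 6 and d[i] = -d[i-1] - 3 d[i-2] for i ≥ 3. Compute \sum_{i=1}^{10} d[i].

d[3] = -6 - 3(-2) = 0
d[4] = -0 - 3(6) = -18
d[5] = -(-18) - 3(0) = 18
d[6] = -18 - 3(-18) = 36
d[7] = -36 - 3(18) = -90
d[8] = -(-90) - 3(36) = -18
d[9] = -(-18) - 3(-90) = 288
d[10] = -288 - 3(-18) = -234
Sum = (-2) + 6 + 0 + (-18) + 18 + 36 + (-90) + (-18) + 288 + (-234) = -14

-14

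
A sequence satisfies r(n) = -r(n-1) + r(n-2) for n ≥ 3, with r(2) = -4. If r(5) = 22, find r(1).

5

Let r(1) = x.
r(3) = 4 + x
r(4) = -8 - x
r(5) = 12 + 2x
So 12 + 2x = 22, giving x = 5.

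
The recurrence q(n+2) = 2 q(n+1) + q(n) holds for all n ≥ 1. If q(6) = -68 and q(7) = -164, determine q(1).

Rearranging, q(n-2) = q(n) - 2 q(n-1).
q(5) = -164 - 2(-68) = -28
q(4) = -68 - 2(-28) = -12
q(3) = -28 - 2(-12) = -4
q(2) = -12 - 2(-4) = -4
q(1) = -4 - 2(-4) = 4

4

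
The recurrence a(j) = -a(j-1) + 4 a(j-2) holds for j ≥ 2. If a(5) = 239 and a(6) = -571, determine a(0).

Rearranging, a(j-2) = (a(j) + a(j-1)) / 4.
a(4) = (-571 + 239) / 4 = -332/4 = -83
a(3) = (239 + (-83)) / 4 = 156/4 = 39
a(2) = (-83 + 39) / 4 = -44/4 = -11
a(1) = (39 + (-11)) / 4 = 28/4 = 7
a(0) = (-11 + 7) / 4 = -4/4 = -1

-1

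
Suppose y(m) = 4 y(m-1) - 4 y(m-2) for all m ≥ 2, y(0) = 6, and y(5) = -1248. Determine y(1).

-6

Let y(1) = w.
y(2) = -24 + 4w
y(3) = -96 + 12w
y(4) = -288 + 32w
y(5) = -768 + 80w
So -768 + 80w = -1248, giving w = -6.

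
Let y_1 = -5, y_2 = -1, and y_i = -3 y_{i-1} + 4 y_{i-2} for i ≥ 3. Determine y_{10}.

y_3 = -3·(-1) + 4·(-5) = -17
y_4 = -3·(-17) + 4·(-1) = 47
y_5 = -3·47 + 4·(-17) = -209
y_6 = -3·(-209) + 4·47 = 815
y_7 = -3·815 + 4·(-209) = -3281
y_8 = -3·(-3281) + 4·815 = 13103
y_9 = -3·13103 + 4·(-3281) = -52433
y_{10} = -3·(-52433) + 4·13103 = 209711

209711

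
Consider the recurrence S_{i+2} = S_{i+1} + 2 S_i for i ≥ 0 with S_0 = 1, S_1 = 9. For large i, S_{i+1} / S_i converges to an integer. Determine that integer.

The characteristic equation is r^2 - r - 2 = 0, which factors as (r - 2)(r + 1) = 0.
So the roots are 2 and -1. Since |2| > |-1| and the coefficient of 2^i is non-zero, the ratio tends to 2.

2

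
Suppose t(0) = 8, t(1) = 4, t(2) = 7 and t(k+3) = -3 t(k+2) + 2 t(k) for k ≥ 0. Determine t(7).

-419

t(3) = -3(7) + 2(8) = -5
t(4) = -3(-5) + 2(4) = 23
t(5) = -3(23) + 2(7) = -55
t(6) = -3(-55) + 2(-5) = 155
t(7) = -3(155) + 2(23) = -419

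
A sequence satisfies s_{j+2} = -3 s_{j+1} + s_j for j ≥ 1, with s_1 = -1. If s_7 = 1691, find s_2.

Let s_2 = w.
s_3 = -1 - 3w
s_4 = 3 + 10w
s_5 = -10 - 33w
s_6 = 33 + 109w
s_7 = -109 - 360w
So -109 - 360w = 1691, giving w = -5.

-5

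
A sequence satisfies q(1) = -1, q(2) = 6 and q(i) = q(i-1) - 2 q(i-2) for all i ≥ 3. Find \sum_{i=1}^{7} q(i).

q(3) = 6 - 2(-1) = 8
q(4) = 8 - 2(6) = -4
q(5) = (-4) - 2(8) = -20
q(6) = (-20) - 2(-4) = -12
q(7) = (-12) - 2(-20) = 28
Sum = (-1) + 6 + 8 + (-4) + (-20) + (-12) + 28 = 5

5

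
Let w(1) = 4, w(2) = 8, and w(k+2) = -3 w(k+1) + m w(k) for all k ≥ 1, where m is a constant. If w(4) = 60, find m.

w(3) = -24 + 4m
w(4) = 72 - 4m
So 72 - 4m = 60, giving m = 3.

3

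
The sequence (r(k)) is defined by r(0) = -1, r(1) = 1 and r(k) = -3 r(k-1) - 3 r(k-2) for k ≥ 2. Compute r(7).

r(2) = -3(1) - 3(-1) = 0
r(3) = -3(0) - 3(1) = -3
r(4) = -3(-3) - 3(0) = 9
r(5) = -3(9) - 3(-3) = -18
r(6) = -3(-18) - 3(9) = 27
r(7) = -3(27) - 3(-18) = -27

-27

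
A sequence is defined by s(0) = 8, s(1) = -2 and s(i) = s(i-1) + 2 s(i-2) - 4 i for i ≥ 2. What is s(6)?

-106

s(2) = (-2) + 2*8 - 8 = 6
s(3) = 6 + 2*(-2) - 12 = -10
s(4) = (-10) + 2*6 - 16 = -14
s(5) = (-14) + 2*(-10) - 20 = -54
s(6) = (-54) + 2*(-14) - 24 = -106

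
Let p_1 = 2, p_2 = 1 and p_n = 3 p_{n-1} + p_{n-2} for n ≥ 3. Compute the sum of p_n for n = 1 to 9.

p_3 = 3*1 + 2 = 5
p_4 = 3*5 + 1 = 16
p_5 = 3*16 + 5 = 53
p_6 = 3*53 + 16 = 175
p_7 = 3*175 + 53 = 578
p_8 = 3*578 + 175 = 1909
p_9 = 3*1909 + 578 = 6305
Sum = 2 + 1 + 5 + 16 + 53 + 175 + 578 + 1909 + 6305 = 9044

9044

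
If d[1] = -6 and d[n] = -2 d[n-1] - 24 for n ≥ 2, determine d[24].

-16777224

The fixed point is -24/(1 + 2) = -8, so d[n] + 8 = -2(d[n-1] + 8).
Hence d[n] = 2·(-2)^{n-1} - 8.
d[24] = 2·(-2)^{23} - 8 = 2·-8388608 - 8 = -16777224.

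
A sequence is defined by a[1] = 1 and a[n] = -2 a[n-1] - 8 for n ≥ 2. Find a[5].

56

a[2] = -2*1 - 8 = -10
a[3] = -2*(-10) - 8 = 12
a[4] = -2*12 - 8 = -32
a[5] = -2*(-32) - 8 = 56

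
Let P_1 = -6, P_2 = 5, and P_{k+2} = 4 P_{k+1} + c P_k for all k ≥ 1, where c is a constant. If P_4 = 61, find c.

1

P_3 = 20 - 6c
P_4 = 80 - 19c
So 80 - 19c = 61, giving c = 1.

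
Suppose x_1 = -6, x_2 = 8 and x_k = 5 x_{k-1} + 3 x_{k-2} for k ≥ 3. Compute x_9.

694534

x_3 = 5·8 + 3·(-6) = 22
x_4 = 5·22 + 3·8 = 134
x_5 = 5·134 + 3·22 = 736
x_6 = 5·736 + 3·134 = 4082
x_7 = 5·4082 + 3·736 = 22618
x_8 = 5·22618 + 3·4082 = 125336
x_9 = 5·125336 + 3·22618 = 694534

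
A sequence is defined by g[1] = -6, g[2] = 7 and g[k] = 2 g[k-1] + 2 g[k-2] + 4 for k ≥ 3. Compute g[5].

g[3] = 2·7 + 2·(-6) + 4 = 6
g[4] = 2·6 + 2·7 + 4 = 30
g[5] = 2·30 + 2·6 + 4 = 76

76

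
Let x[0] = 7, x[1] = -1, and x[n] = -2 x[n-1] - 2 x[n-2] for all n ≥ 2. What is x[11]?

x[2] = -2*(-1) - 2*7 = -12
x[3] = -2*(-12) - 2*(-1) = 26
x[4] = -2*26 - 2*(-12) = -28
x[5] = -2*(-28) - 2*26 = 4
x[6] = -2*4 - 2*(-28) = 48
x[7] = -2*48 - 2*4 = -104
x[8] = -2*(-104) - 2*48 = 112
x[9] = -2*112 - 2*(-104) = -16
x[10] = -2*(-16) - 2*112 = -192
x[11] = -2*(-192) - 2*(-16) = 416

416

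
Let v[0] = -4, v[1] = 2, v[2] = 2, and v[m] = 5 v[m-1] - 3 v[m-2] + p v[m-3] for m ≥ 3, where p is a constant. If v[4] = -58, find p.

4

v[3] = 4 - 4p
v[4] = 14 - 18p
So 14 - 18p = -58, giving p = 4.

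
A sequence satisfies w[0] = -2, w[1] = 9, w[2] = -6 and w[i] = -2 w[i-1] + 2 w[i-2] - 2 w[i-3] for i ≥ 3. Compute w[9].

w[3] = -2(-6) + 2(9) - 2(-2) = 34
w[4] = -2(34) + 2(-6) - 2(9) = -98
w[5] = -2(-98) + 2(34) - 2(-6) = 276
w[6] = -2(276) + 2(-98) - 2(34) = -816
w[7] = -2(-816) + 2(276) - 2(-98) = 2380
w[8] = -2(2380) + 2(-816) - 2(276) = -6944
w[9] = -2(-6944) + 2(2380) - 2(-816) = 20280

20280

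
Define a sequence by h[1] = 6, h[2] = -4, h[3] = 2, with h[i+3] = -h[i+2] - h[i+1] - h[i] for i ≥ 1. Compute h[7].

h[4] = -2 - (-4) - 6 = -4
h[5] = -(-4) - 2 - (-4) = 6
h[6] = -6 - (-4) - 2 = -4
h[7] = -(-4) - 6 - (-4) = 2

2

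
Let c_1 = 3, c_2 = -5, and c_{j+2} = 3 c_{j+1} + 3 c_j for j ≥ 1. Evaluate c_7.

-1701

c_3 = 3*(-5) + 3*3 = -6
c_4 = 3*(-6) + 3*(-5) = -33
c_5 = 3*(-33) + 3*(-6) = -117
c_6 = 3*(-117) + 3*(-33) = -450
c_7 = 3*(-450) + 3*(-117) = -1701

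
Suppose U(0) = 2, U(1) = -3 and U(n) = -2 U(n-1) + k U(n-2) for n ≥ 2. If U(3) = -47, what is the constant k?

5

U(2) = 6 + 2k
U(3) = -12 - 7k
So -12 - 7k = -47, giving k = 5.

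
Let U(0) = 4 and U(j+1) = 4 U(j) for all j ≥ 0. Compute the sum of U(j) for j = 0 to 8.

U(1) = 4*4 = 16
U(2) = 4*16 = 64
U(3) = 4*64 = 256
U(4) = 4*256 = 1024
U(5) = 4*1024 = 4096
U(6) = 4*4096 = 16384
U(7) = 4*16384 = 65536
U(8) = 4*65536 = 262144
Sum = 4 + 16 + 64 + 256 + 1024 + 4096 + 16384 + 65536 + 262144 = 349524

349524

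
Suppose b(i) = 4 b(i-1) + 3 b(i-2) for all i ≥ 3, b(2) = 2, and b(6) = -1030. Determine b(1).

Let b(1) = z.
b(3) = 8 + 3z
b(4) = 38 + 12z
b(5) = 176 + 57z
b(6) = 818 + 264z
So 818 + 264z = -1030, giving z = -7.

-7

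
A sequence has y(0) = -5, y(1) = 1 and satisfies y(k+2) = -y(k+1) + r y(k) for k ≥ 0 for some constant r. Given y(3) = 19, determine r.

y(2) = -1 - 5r
y(3) = 1 + 6r
So 1 + 6r = 19, giving r = 3.

3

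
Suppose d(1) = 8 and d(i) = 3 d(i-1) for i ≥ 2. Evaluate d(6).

1944

d(2) = 3·8 = 24
d(3) = 3·24 = 72
d(4) = 3·72 = 216
d(5) = 3·216 = 648
d(6) = 3·648 = 1944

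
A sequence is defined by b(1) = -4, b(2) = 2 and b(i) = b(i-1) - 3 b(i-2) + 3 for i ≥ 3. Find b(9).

b(3) = 2 - 3·(-4) + 3 = 17
b(4) = 17 - 3·2 + 3 = 14
b(5) = 14 - 3·17 + 3 = -34
b(6) = (-34) - 3·14 + 3 = -73
b(7) = (-73) - 3·(-34) + 3 = 32
b(8) = 32 - 3·(-73) + 3 = 254
b(9) = 254 - 3·32 + 3 = 161

161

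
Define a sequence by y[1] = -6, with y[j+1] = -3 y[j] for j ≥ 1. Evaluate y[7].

-4374

y[2] = -3*(-6) = 18
y[3] = -3*18 = -54
y[4] = -3*(-54) = 162
y[5] = -3*162 = -486
y[6] = -3*(-486) = 1458
y[7] = -3*1458 = -4374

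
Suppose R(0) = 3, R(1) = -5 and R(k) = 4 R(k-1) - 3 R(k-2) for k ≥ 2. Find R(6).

R(2) = 4·(-5) - 3·3 = -29
R(3) = 4·(-29) - 3·(-5) = -101
R(4) = 4·(-101) - 3·(-29) = -317
R(5) = 4·(-317) - 3·(-101) = -965
R(6) = 4·(-965) - 3·(-317) = -2909

-2909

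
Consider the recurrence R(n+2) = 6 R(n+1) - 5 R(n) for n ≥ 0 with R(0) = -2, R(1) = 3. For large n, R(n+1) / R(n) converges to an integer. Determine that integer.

5

The characteristic equation is r^2 - 6r + 5 = 0, which factors as (r - 5)(r - 1) = 0.
So the roots are 5 and 1. Since |5| > |1| and the coefficient of 5^n is non-zero, the ratio tends to 5.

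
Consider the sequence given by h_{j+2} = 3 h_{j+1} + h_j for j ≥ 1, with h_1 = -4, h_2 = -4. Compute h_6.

-568

h_3 = 3*(-4) + (-4) = -16
h_4 = 3*(-16) + (-4) = -52
h_5 = 3*(-52) + (-16) = -172
h_6 = 3*(-172) + (-52) = -568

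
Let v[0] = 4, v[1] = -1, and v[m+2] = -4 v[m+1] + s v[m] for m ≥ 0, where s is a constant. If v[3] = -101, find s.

5

v[2] = 4 + 4s
v[3] = -16 - 17s
So -16 - 17s = -101, giving s = 5.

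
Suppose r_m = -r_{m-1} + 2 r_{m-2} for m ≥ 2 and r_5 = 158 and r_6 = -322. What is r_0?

-7

Rearranging, r_{m-2} = (r_m + r_{m-1}) / 2.
r_4 = (-322 + 158) / 2 = -164/2 = -82
r_3 = (158 + (-82)) / 2 = 76/2 = 38
r_2 = (-82 + 38) / 2 = -44/2 = -22
r_1 = (38 + (-22)) / 2 = 16/2 = 8
r_0 = (-22 + 8) / 2 = -14/2 = -7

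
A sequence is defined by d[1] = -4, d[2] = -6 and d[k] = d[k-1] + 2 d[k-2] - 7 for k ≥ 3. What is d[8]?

d[3] = (-6) + 2·(-4) - 7 = -21
d[4] = (-21) + 2·(-6) - 7 = -40
d[5] = (-40) + 2·(-21) - 7 = -89
d[6] = (-89) + 2·(-40) - 7 = -176
d[7] = (-176) + 2·(-89) - 7 = -361
d[8] = (-361) + 2·(-176) - 7 = -720

-720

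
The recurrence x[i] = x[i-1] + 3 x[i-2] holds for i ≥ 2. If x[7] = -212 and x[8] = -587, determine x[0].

-5

Rearranging, x[i-2] = (x[i] - x[i-1]) / 3.
x[6] = (-587 - (-212)) / 3 = -375/3 = -125
x[5] = (-212 - (-125)) / 3 = -87/3 = -29
x[4] = (-125 - (-29)) / 3 = -96/3 = -32
x[3] = (-29 - (-32)) / 3 = 3/3 = 1
x[2] = (-32 - 1) / 3 = -33/3 = -11
x[1] = (1 - (-11)) / 3 = 12/3 = 4
x[0] = (-11 - 4) / 3 = -15/3 = -5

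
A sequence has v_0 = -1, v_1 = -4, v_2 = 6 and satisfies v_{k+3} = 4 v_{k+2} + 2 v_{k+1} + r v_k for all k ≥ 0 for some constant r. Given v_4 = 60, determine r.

v_3 = 16 - r
v_4 = 76 - 8r
So 76 - 8r = 60, giving r = 2.

2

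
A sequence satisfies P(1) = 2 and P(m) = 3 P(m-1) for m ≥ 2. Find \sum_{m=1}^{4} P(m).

P(2) = 3*2 = 6
P(3) = 3*6 = 18
P(4) = 3*18 = 54
Sum = 2 + 6 + 18 + 54 = 80

80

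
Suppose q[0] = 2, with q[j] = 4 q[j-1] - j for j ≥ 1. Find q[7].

25489

q[1] = 4*2 - 1 = 7
q[2] = 4*7 - 2 = 26
q[3] = 4*26 - 3 = 101
q[4] = 4*101 - 4 = 400
q[5] = 4*400 - 5 = 1595
q[6] = 4*1595 - 6 = 6374
q[7] = 4*6374 - 7 = 25489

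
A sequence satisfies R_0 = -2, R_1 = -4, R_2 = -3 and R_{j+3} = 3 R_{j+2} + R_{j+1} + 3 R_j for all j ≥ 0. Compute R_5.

R_3 = 3·(-3) + (-4) + 3·(-2) = -19
R_4 = 3·(-19) + (-3) + 3·(-4) = -72
R_5 = 3·(-72) + (-19) + 3·(-3) = -244

-244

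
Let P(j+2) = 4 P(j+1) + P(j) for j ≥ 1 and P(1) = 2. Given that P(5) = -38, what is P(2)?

Let P(2) = v.
P(3) = 2 + 4v
P(4) = 8 + 17v
P(5) = 34 + 72v
So 34 + 72v = -38, giving v = -1.

-1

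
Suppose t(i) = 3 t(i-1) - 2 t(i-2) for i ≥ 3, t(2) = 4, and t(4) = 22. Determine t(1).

1

Let t(1) = y.
t(3) = 12 - 2y
t(4) = 28 - 6y
So 28 - 6y = 22, giving y = 1.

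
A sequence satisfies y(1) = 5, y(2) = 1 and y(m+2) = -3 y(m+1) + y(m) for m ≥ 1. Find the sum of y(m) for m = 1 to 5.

20

y(3) = -3·1 + 5 = 2
y(4) = -3·2 + 1 = -5
y(5) = -3·(-5) + 2 = 17
Sum = 5 + 1 + 2 + (-5) + 17 = 20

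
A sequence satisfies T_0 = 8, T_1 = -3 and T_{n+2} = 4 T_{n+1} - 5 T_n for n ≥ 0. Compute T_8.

T_2 = 4·(-3) - 5·8 = -52
T_3 = 4·(-52) - 5·(-3) = -193
T_4 = 4·(-193) - 5·(-52) = -512
T_5 = 4·(-512) - 5·(-193) = -1083
T_6 = 4·(-1083) - 5·(-512) = -1772
T_7 = 4·(-1772) - 5·(-1083) = -1673
T_8 = 4·(-1673) - 5·(-1772) = 2168

2168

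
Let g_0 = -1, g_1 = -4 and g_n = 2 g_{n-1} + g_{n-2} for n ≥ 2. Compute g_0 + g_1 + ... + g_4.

g_2 = 2·(-4) + (-1) = -9
g_3 = 2·(-9) + (-4) = -22
g_4 = 2·(-22) + (-9) = -53
Sum = (-1) + (-4) + (-9) + (-22) + (-53) = -89

-89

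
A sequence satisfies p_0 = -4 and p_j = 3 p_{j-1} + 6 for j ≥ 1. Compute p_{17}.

The fixed point is 6/(1 - 3) = -3, so p_j + 3 = 3(p_{j-1} + 3).
Hence p_j = -1·3^j - 3.
p_{17} = -1·3^{17} - 3 = -1·129140163 - 3 = -129140166.

-129140166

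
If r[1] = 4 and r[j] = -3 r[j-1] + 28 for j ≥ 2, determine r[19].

-1162261460

The fixed point is 28/(1 + 3) = 7, so r[j] - 7 = -3(r[j-1] - 7).
Hence r[j] = -3·(-3)^{j-1} + 7.
r[19] = -3·(-3)^{18} + 7 = -3·387420489 + 7 = -1162261460.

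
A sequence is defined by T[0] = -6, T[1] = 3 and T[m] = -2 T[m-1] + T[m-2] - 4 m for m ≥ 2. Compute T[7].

T[2] = -2·3 + (-6) - 8 = -20
T[3] = -2·(-20) + 3 - 12 = 31
T[4] = -2·31 + (-20) - 16 = -98
T[5] = -2·(-98) + 31 - 20 = 207
T[6] = -2·207 + (-98) - 24 = -536
T[7] = -2·(-536) + 207 - 28 = 1251

1251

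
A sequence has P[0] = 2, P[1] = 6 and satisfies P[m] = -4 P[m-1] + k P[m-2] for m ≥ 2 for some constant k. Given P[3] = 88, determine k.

P[2] = -24 + 2k
P[3] = 96 - 2k
So 96 - 2k = 88, giving k = 4.

4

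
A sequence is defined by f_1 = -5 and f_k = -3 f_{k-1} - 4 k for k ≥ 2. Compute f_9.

f_2 = -3*(-5) - 8 = 7
f_3 = -3*7 - 12 = -33
f_4 = -3*(-33) - 16 = 83
f_5 = -3*83 - 20 = -269
f_6 = -3*(-269) - 24 = 783
f_7 = -3*783 - 28 = -2377
f_8 = -3*(-2377) - 32 = 7099
f_9 = -3*7099 - 36 = -21333

-21333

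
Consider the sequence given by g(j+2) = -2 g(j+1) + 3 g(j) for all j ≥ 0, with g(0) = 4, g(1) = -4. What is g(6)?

1460

g(2) = -2·(-4) + 3·4 = 20
g(3) = -2·20 + 3·(-4) = -52
g(4) = -2·(-52) + 3·20 = 164
g(5) = -2·164 + 3·(-52) = -484
g(6) = -2·(-484) + 3·164 = 1460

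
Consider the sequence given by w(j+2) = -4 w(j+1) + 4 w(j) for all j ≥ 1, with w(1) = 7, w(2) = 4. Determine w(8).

w(3) = -4(4) + 4(7) = 12
w(4) = -4(12) + 4(4) = -32
w(5) = -4(-32) + 4(12) = 176
w(6) = -4(176) + 4(-32) = -832
w(7) = -4(-832) + 4(176) = 4032
w(8) = -4(4032) + 4(-832) = -19456

-19456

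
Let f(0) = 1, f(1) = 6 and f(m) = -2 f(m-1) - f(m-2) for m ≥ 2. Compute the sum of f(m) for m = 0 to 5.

f(2) = -2·6 - 1 = -13
f(3) = -2·(-13) - 6 = 20
f(4) = -2·20 - (-13) = -27
f(5) = -2·(-27) - 20 = 34
Sum = 1 + 6 + (-13) + 20 + (-27) + 34 = 21

21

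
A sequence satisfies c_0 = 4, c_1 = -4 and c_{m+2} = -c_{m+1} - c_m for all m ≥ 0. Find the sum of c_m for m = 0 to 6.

c_2 = -(-4) - 4 = 0
c_3 = -0 - (-4) = 4
c_4 = -4 - 0 = -4
c_5 = -(-4) - 4 = 0
c_6 = -0 - (-4) = 4
Sum = 4 + (-4) + 0 + 4 + (-4) + 0 + 4 = 4

4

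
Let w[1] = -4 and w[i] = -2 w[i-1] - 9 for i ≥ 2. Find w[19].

-262147

The fixed point is -9/(1 + 2) = -3, so w[i] + 3 = -2(w[i-1] + 3).
Hence w[i] = -1·(-2)^{i-1} - 3.
w[19] = -1·(-2)^{18} - 3 = -1·262144 - 3 = -262147.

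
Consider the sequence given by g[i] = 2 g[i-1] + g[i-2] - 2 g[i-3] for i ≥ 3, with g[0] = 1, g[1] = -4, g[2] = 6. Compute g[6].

106

g[3] = 2·6 + (-4) - 2·1 = 6
g[4] = 2·6 + 6 - 2·(-4) = 26
g[5] = 2·26 + 6 - 2·6 = 46
g[6] = 2·46 + 26 - 2·6 = 106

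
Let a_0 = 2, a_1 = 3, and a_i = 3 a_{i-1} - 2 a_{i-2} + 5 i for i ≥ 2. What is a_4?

152

a_2 = 3(3) - 2(2) + 10 = 15
a_3 = 3(15) - 2(3) + 15 = 54
a_4 = 3(54) - 2(15) + 20 = 152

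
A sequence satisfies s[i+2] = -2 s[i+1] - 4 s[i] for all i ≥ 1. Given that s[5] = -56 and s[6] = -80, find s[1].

Rearranging, s[i-2] = (s[i] + 2 s[i-1]) / -4.
s[4] = (-80 + 2*(-56)) / -4 = -192/-4 = 48
s[3] = (-56 + 2*48) / -4 = 40/-4 = -10
s[2] = (48 + 2*(-10)) / -4 = 28/-4 = -7
s[1] = (-10 + 2*(-7)) / -4 = -24/-4 = 6

6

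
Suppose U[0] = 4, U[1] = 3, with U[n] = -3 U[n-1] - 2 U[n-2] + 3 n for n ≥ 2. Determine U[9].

U[2] = -3(3) - 2(4) + 6 = -11
U[3] = -3(-11) - 2(3) + 9 = 36
U[4] = -3(36) - 2(-11) + 12 = -74
U[5] = -3(-74) - 2(36) + 15 = 165
U[6] = -3(165) - 2(-74) + 18 = -329
U[7] = -3(-329) - 2(165) + 21 = 678
U[8] = -3(678) - 2(-329) + 24 = -1352
U[9] = -3(-1352) - 2(678) + 27 = 2727

2727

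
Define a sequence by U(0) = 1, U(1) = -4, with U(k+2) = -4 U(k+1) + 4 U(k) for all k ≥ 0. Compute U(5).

-2240

U(2) = -4·(-4) + 4·1 = 20
U(3) = -4·20 + 4·(-4) = -96
U(4) = -4·(-96) + 4·20 = 464
U(5) = -4·464 + 4·(-96) = -2240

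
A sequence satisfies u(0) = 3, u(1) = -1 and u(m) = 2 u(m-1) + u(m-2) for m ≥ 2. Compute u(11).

u(2) = 2·(-1) + 3 = 1
u(3) = 2·1 + (-1) = 1
u(4) = 2·1 + 1 = 3
u(5) = 2·3 + 1 = 7
u(6) = 2·7 + 3 = 17
u(7) = 2·17 + 7 = 41
u(8) = 2·41 + 17 = 99
u(9) = 2·99 + 41 = 239
u(10) = 2·239 + 99 = 577
u(11) = 2·577 + 239 = 1393

1393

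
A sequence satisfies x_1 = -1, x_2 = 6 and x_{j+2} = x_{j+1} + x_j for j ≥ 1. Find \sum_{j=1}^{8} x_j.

177

x_3 = 6 + (-1) = 5
x_4 = 5 + 6 = 11
x_5 = 11 + 5 = 16
x_6 = 16 + 11 = 27
x_7 = 27 + 16 = 43
x_8 = 43 + 27 = 70
Sum = (-1) + 6 + 5 + 11 + 16 + 27 + 43 + 70 = 177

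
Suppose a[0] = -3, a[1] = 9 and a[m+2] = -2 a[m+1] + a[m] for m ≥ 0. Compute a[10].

-24357

a[2] = -2(9) + (-3) = -21
a[3] = -2(-21) + 9 = 51
a[4] = -2(51) + (-21) = -123
a[5] = -2(-123) + 51 = 297
a[6] = -2(297) + (-123) = -717
a[7] = -2(-717) + 297 = 1731
a[8] = -2(1731) + (-717) = -4179
a[9] = -2(-4179) + 1731 = 10089
a[10] = -2(10089) + (-4179) = -24357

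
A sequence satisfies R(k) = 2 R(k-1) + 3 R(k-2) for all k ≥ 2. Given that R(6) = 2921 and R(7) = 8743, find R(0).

9

Rearranging, R(k-2) = (R(k) - 2 R(k-1)) / 3.
R(5) = (8743 - 2*2921) / 3 = 2901/3 = 967
R(4) = (2921 - 2*967) / 3 = 987/3 = 329
R(3) = (967 - 2*329) / 3 = 309/3 = 103
R(2) = (329 - 2*103) / 3 = 123/3 = 41
R(1) = (103 - 2*41) / 3 = 21/3 = 7
R(0) = (41 - 2*7) / 3 = 27/3 = 9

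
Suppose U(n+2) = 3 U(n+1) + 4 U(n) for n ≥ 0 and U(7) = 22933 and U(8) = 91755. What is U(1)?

Rearranging, U(n-2) = (U(n) - 3 U(n-1)) / 4.
U(6) = (91755 - 3·22933) / 4 = 22956/4 = 5739
U(5) = (22933 - 3·5739) / 4 = 5716/4 = 1429
U(4) = (5739 - 3·1429) / 4 = 1452/4 = 363
U(3) = (1429 - 3·363) / 4 = 340/4 = 85
U(2) = (363 - 3·85) / 4 = 108/4 = 27
U(1) = (85 - 3·27) / 4 = 4/4 = 1

1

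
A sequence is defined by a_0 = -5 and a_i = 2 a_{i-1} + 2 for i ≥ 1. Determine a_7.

-386

a_1 = 2(-5) + 2 = -8
a_2 = 2(-8) + 2 = -14
a_3 = 2(-14) + 2 = -26
a_4 = 2(-26) + 2 = -50
a_5 = 2(-50) + 2 = -98
a_6 = 2(-98) + 2 = -194
a_7 = 2(-194) + 2 = -386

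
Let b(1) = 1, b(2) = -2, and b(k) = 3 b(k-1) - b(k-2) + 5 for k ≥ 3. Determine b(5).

10

b(3) = 3(-2) - 1 + 5 = -2
b(4) = 3(-2) - (-2) + 5 = 1
b(5) = 3(1) - (-2) + 5 = 10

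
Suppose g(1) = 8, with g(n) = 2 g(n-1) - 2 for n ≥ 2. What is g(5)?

g(2) = 2(8) - 2 = 14
g(3) = 2(14) - 2 = 26
g(4) = 2(26) - 2 = 50
g(5) = 2(50) - 2 = 98

98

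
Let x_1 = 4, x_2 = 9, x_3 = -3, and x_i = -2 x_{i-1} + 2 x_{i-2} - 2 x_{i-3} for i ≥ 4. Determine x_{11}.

x_4 = -2·(-3) + 2·9 - 2·4 = 16
x_5 = -2·16 + 2·(-3) - 2·9 = -56
x_6 = -2·(-56) + 2·16 - 2·(-3) = 150
x_7 = -2·150 + 2·(-56) - 2·16 = -444
x_8 = -2·(-444) + 2·150 - 2·(-56) = 1300
x_9 = -2·1300 + 2·(-444) - 2·150 = -3788
x_{10} = -2·(-3788) + 2·1300 - 2·(-444) = 11064
x_{11} = -2·11064 + 2·(-3788) - 2·1300 = -32304

-32304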